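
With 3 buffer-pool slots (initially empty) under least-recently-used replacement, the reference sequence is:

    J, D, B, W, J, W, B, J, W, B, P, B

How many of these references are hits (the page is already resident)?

6

J -> miss, frames (J)
D -> miss, frames (J D)
B -> miss, frames (J D B)
W -> miss, evict J, frames (D B W)
J -> miss, evict D, frames (B W J)
W -> hit
B -> hit
J -> hit
W -> hit
B -> hit
P -> miss, evict J, frames (W B P)
B -> hit
Hits: 6.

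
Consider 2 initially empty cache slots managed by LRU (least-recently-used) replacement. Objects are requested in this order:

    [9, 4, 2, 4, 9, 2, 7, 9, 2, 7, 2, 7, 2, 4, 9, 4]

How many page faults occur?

11

9 → miss, frames (9)
4 → miss, frames (9 4)
2 → miss, evict 9, frames (4 2)
4 → hit
9 → miss, evict 2, frames (4 9)
2 → miss, evict 4, frames (9 2)
7 → miss, evict 9, frames (2 7)
9 → miss, evict 2, frames (7 9)
2 → miss, evict 7, frames (9 2)
7 → miss, evict 9, frames (2 7)
2 → hit
7 → hit
2 → hit
4 → miss, evict 7, frames (2 4)
9 → miss, evict 2, frames (4 9)
4 → hit
Page faults: 11.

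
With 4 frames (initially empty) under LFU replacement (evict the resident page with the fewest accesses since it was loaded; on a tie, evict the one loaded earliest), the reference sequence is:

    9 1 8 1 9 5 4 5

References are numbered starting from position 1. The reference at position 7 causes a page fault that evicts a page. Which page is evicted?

8

pos 1: 9 → fault, frames {9}
pos 2: 1 → fault, frames {9,1}
pos 3: 8 → fault, frames {9,1,8}
pos 4: 1 → hit
pos 5: 9 → hit
pos 6: 5 → fault, frames {9,1,8,5}
pos 7: 4 → fault, evict 8, frames {9,1,5,4}
At position 7, page 8 is evicted.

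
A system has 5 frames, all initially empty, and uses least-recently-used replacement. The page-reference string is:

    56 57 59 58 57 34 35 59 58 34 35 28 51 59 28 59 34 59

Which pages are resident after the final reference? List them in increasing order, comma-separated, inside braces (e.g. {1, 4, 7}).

{28, 34, 35, 51, 59}

56: fault, frames (56)
57: fault, frames (56 57)
59: fault, frames (56 57 59)
58: fault, frames (56 57 59 58)
57: hit
34: fault, frames (56 59 58 57 34)
35: fault, evict 56, frames (59 58 57 34 35)
59: hit
58: hit
34: hit
35: hit
28: fault, evict 57, frames (59 58 34 35 28)
51: fault, evict 59, frames (58 34 35 28 51)
59: fault, evict 58, frames (34 35 28 51 59)
28: hit
59: hit
34: hit
59: hit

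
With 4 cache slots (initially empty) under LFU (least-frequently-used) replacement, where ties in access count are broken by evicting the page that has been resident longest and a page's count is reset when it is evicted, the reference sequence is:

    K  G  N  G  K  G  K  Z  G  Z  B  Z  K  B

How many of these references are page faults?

5

K: miss, frames (K)
G: miss, frames (K G)
N: miss, frames (K G N)
G: hit
K: hit
G: hit
K: hit
Z: miss, frames (K G N Z)
G: hit
Z: hit
B: miss, evict N, frames (K G Z B)
Z: hit
K: hit
B: hit
Page faults: 5.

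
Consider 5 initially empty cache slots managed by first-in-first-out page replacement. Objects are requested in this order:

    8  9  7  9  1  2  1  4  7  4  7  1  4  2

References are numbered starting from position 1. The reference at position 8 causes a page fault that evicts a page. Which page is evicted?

8

pos 1: 8: fault, frames [8]
pos 2: 9: fault, frames [8, 9]
pos 3: 7: fault, frames [8, 9, 7]
pos 4: 9: hit
pos 5: 1: fault, frames [8, 9, 7, 1]
pos 6: 2: fault, frames [8, 9, 7, 1, 2]
pos 7: 1: hit
pos 8: 4: fault, evict 8, frames [9, 7, 1, 2, 4]
At position 8, page 8 is evicted.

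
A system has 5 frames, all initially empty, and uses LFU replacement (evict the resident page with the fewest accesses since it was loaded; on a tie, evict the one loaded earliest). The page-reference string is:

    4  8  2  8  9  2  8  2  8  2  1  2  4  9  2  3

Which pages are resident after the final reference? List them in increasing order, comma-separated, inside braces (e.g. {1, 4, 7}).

4 → fault, frames (4)
8 → fault, frames (4 8)
2 → fault, frames (4 8 2)
8 → hit
9 → fault, frames (4 8 2 9)
2 → hit
8 → hit
2 → hit
8 → hit
2 → hit
1 → fault, frames (4 8 2 9 1)
2 → hit
4 → hit
9 → hit
2 → hit
3 → fault, evict 1, frames (4 8 2 9 3)

{2, 3, 4, 8, 9}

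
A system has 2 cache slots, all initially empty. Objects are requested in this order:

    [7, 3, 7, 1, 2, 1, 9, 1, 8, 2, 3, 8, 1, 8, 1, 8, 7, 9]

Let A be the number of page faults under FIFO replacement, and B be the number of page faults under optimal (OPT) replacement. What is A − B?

Under FIFO: F F . F F . F F F F F F F . . . F F → 13 faults.
Under OPT: F F . F F . F . F F F . F . . . F F → 11 faults.
A − B = 13 − 11 = 2.

2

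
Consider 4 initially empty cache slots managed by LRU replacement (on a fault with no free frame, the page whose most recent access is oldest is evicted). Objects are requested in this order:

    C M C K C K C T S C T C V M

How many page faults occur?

7

C: miss, frames (C)
M: miss, frames (C M)
C: hit
K: miss, frames (M C K)
C: hit
K: hit
C: hit
T: miss, frames (M K C T)
S: miss, evict M, frames (K C T S)
C: hit
T: hit
C: hit
V: miss, evict K, frames (S T C V)
M: miss, evict S, frames (T C V M)
Page faults: 7.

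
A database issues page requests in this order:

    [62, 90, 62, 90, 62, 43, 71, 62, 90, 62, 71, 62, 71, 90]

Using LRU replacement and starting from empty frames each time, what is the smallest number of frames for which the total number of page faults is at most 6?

3

f=1: 14 faults
f=2: 8 faults
f=3: 5 faults
f=4: 4 faults
Smallest f with faults ≤ 6 is 3.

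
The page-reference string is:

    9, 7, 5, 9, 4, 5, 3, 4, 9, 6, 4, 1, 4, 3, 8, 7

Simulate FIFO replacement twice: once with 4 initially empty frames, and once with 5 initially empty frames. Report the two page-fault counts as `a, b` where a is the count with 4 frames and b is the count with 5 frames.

12, 9

4 frames: F F F . F . F . F F . F F F F F → 12 faults.
5 frames: F F F . F . F . . F . F . . F F → 9 faults.
9 < 12: adding a frame reduced faults, as is typical.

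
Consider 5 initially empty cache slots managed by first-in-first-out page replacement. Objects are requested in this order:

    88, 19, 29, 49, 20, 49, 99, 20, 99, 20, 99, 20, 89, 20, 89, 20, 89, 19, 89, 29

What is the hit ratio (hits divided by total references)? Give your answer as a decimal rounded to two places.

88 -> miss, frames {88}
19 -> miss, frames {88,19}
29 -> miss, frames {88,19,29}
49 -> miss, frames {88,19,29,49}
20 -> miss, frames {88,19,29,49,20}
49 -> hit
99 -> miss, evict 88, frames {19,29,49,20,99}
20 -> hit
99 -> hit
20 -> hit
99 -> hit
20 -> hit
89 -> miss, evict 19, frames {29,49,20,99,89}
20 -> hit
89 -> hit
20 -> hit
89 -> hit
19 -> miss, evict 29, frames {49,20,99,89,19}
89 -> hit
29 -> miss, evict 49, frames {20,99,89,19,29}
Hits: 11 of 20 references → 11/20 = 0.5500.

0.55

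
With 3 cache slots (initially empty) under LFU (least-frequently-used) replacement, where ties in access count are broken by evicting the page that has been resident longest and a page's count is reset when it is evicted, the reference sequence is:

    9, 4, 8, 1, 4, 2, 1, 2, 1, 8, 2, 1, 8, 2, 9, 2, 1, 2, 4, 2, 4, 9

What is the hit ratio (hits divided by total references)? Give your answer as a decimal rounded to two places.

9: fault, frames [9]
4: fault, frames [9, 4]
8: fault, frames [9, 4, 8]
1: fault, evict 9, frames [4, 8, 1]
4: hit
2: fault, evict 8, frames [4, 1, 2]
1: hit
2: hit
1: hit
8: fault, evict 4, frames [1, 2, 8]
2: hit
1: hit
8: hit
2: hit
9: fault, evict 8, frames [1, 2, 9]
2: hit
1: hit
2: hit
4: fault, evict 9, frames [1, 2, 4]
2: hit
4: hit
9: fault, evict 4, frames [1, 2, 9]
Hits: 13 of 22 references → 13/22 = 0.5909.

0.59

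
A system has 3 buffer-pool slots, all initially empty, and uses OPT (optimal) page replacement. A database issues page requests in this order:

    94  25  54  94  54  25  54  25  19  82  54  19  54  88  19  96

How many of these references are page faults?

94: fault, frames (94)
25: fault, frames (94 25)
54: fault, frames (94 25 54)
94: hit
54: hit
25: hit
54: hit
25: hit
19: fault, evict 25, frames (94 54 19)
82: fault, evict 94, frames (54 19 82)
54: hit
19: hit
54: hit
88: fault, evict 82, frames (54 19 88)
19: hit
96: fault, evict 88, frames (54 19 96)
Page faults: 7.

7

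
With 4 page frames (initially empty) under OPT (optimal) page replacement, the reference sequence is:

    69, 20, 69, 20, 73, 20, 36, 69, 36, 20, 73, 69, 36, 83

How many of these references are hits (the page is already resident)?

9

69 -> miss, frames {69}
20 -> miss, frames {69,20}
69 -> hit
20 -> hit
73 -> miss, frames {69,20,73}
20 -> hit
36 -> miss, frames {69,20,73,36}
69 -> hit
36 -> hit
20 -> hit
73 -> hit
69 -> hit
36 -> hit
83 -> miss, evict 36, frames {69,20,73,83}
Hits: 9.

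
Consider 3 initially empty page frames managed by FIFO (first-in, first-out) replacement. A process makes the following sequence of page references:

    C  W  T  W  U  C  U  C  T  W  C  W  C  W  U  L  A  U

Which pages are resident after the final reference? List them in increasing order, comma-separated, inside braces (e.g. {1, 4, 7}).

{A, L, U}

C -> fault, frames (C)
W -> fault, frames (C W)
T -> fault, frames (C W T)
W -> hit
U -> fault, evict C, frames (W T U)
C -> fault, evict W, frames (T U C)
U -> hit
C -> hit
T -> hit
W -> fault, evict T, frames (U C W)
C -> hit
W -> hit
C -> hit
W -> hit
U -> hit
L -> fault, evict U, frames (C W L)
A -> fault, evict C, frames (W L A)
U -> fault, evict W, frames (L A U)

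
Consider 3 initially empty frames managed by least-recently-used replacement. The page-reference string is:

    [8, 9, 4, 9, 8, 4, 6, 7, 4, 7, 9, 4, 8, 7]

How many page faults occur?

8

8 -> miss, frames {8}
9 -> miss, frames {8,9}
4 -> miss, frames {8,9,4}
9 -> hit
8 -> hit
4 -> hit
6 -> miss, evict 9, frames {8,4,6}
7 -> miss, evict 8, frames {4,6,7}
4 -> hit
7 -> hit
9 -> miss, evict 6, frames {4,7,9}
4 -> hit
8 -> miss, evict 7, frames {9,4,8}
7 -> miss, evict 9, frames {4,8,7}
Page faults: 8.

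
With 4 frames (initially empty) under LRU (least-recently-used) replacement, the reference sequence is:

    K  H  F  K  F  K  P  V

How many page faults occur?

K -> miss, frames {K}
H -> miss, frames {K,H}
F -> miss, frames {K,H,F}
K -> hit
F -> hit
K -> hit
P -> miss, frames {H,F,K,P}
V -> miss, evict H, frames {F,K,P,V}
Page faults: 5.

5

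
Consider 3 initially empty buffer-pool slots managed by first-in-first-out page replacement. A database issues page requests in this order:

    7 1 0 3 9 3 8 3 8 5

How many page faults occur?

7 -> miss, frames (7)
1 -> miss, frames (7 1)
0 -> miss, frames (7 1 0)
3 -> miss, evict 7, frames (1 0 3)
9 -> miss, evict 1, frames (0 3 9)
3 -> hit
8 -> miss, evict 0, frames (3 9 8)
3 -> hit
8 -> hit
5 -> miss, evict 3, frames (9 8 5)
Page faults: 7.

7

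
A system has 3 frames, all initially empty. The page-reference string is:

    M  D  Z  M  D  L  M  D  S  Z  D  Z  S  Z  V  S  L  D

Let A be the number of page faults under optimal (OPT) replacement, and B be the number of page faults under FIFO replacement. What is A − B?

-3

Under OPT: F F F . . F . . F F . . . . F . F . → 8 faults.
Under FIFO: F F F . . F F F F F . . . . F . F F → 11 faults.
A − B = 8 − 11 = -3.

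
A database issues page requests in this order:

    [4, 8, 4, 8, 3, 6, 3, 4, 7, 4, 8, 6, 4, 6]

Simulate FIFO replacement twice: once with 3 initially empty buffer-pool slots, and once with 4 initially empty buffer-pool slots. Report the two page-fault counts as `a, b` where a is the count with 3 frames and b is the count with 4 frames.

9, 7

3 frames: F F . . F F . F F . F F F . → 9 faults.
4 frames: F F . . F F . . F F F . . . → 7 faults.
7 < 9: adding a frame reduced faults, as is typical.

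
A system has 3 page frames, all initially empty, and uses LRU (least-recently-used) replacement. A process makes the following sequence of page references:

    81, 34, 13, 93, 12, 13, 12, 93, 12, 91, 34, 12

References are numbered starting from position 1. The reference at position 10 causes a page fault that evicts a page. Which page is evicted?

13

pos 1: 81: miss, frames (81)
pos 2: 34: miss, frames (81 34)
pos 3: 13: miss, frames (81 34 13)
pos 4: 93: miss, evict 81, frames (34 13 93)
pos 5: 12: miss, evict 34, frames (13 93 12)
pos 6: 13: hit
pos 7: 12: hit
pos 8: 93: hit
pos 9: 12: hit
pos 10: 91: miss, evict 13, frames (93 12 91)
At position 10, page 13 is evicted.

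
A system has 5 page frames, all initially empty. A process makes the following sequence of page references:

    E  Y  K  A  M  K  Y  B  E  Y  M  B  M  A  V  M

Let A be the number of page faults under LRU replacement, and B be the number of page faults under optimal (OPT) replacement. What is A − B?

Under LRU: F F F F F . . F F . . . . F F . → 9 faults.
Under OPT: F F F F F . . F . . . . . . F . → 7 faults.
A − B = 9 − 7 = 2.

2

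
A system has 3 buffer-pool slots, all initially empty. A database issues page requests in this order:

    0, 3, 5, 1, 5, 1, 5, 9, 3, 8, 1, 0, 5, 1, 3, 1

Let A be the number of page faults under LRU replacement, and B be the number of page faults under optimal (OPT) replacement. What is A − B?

3

Under LRU: F F F F . . . F F F F F F . F . → 11 faults.
Under OPT: F F F F . . . F . F . F F . . . → 8 faults.
A − B = 11 − 8 = 3.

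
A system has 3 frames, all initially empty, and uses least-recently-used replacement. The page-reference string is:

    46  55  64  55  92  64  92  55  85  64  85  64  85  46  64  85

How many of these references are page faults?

7

46 -> miss, frames (46)
55 -> miss, frames (46 55)
64 -> miss, frames (46 55 64)
55 -> hit
92 -> miss, evict 46, frames (64 55 92)
64 -> hit
92 -> hit
55 -> hit
85 -> miss, evict 64, frames (92 55 85)
64 -> miss, evict 92, frames (55 85 64)
85 -> hit
64 -> hit
85 -> hit
46 -> miss, evict 55, frames (64 85 46)
64 -> hit
85 -> hit
Page faults: 7.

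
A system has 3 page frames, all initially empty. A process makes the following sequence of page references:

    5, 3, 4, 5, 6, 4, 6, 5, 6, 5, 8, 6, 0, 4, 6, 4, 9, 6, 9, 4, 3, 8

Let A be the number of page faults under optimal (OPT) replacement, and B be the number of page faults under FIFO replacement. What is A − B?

Under OPT: F F F . F . . . . . F . F . . . F . . . F F → 9 faults.
Under FIFO: F F F . F . . F . . F . F F F . F . . . F F → 12 faults.
A − B = 9 − 12 = -3.

-3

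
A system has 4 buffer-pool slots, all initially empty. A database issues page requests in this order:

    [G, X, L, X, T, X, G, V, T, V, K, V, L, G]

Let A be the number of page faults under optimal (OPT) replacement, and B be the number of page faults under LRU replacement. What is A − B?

Under OPT: F F F . F . . F . . F . . . → 6 faults.
Under LRU: F F F . F . . F . . F . F F → 8 faults.
A − B = 6 − 8 = -2.

-2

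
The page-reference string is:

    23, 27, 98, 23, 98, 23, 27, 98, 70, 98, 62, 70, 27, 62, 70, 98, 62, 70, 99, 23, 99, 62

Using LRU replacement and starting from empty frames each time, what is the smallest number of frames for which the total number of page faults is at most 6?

6

f=1: 22 faults
f=2: 18 faults
f=3: 10 faults
f=4: 7 faults
f=5: 7 faults
f=6: 6 faults
Smallest f with faults ≤ 6 is 6.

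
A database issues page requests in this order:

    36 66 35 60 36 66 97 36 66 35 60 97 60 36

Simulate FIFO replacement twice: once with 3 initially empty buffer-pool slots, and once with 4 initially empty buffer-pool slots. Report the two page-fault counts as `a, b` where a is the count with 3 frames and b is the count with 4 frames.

10, 11

3 frames: F F F F F F F . . F F . . F → 10 faults.
4 frames: F F F F . . F F F F F F . F → 11 faults.
11 > 10: adding a frame increased faults — Belady's anomaly.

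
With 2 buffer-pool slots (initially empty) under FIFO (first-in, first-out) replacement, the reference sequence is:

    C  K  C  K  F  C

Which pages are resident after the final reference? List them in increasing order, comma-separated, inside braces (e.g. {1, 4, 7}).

{C, F}

C → fault, frames [C]
K → fault, frames [C, K]
C → hit
K → hit
F → fault, evict C, frames [K, F]
C → fault, evict K, frames [F, C]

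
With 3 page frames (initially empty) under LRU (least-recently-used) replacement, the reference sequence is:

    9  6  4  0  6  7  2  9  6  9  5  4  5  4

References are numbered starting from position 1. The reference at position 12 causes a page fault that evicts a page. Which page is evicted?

pos 1: 9 → fault, frames [9]
pos 2: 6 → fault, frames [9, 6]
pos 3: 4 → fault, frames [9, 6, 4]
pos 4: 0 → fault, evict 9, frames [6, 4, 0]
pos 5: 6 → hit
pos 6: 7 → fault, evict 4, frames [0, 6, 7]
pos 7: 2 → fault, evict 0, frames [6, 7, 2]
pos 8: 9 → fault, evict 6, frames [7, 2, 9]
pos 9: 6 → fault, evict 7, frames [2, 9, 6]
pos 10: 9 → hit
pos 11: 5 → fault, evict 2, frames [6, 9, 5]
pos 12: 4 → fault, evict 6, frames [9, 5, 4]
At position 12, page 6 is evicted.

6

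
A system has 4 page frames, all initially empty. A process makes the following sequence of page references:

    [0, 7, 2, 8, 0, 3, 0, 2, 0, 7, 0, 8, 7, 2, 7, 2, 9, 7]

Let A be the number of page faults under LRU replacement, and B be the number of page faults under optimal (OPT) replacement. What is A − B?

Under LRU: F F F F . F . . . F . F . . . . F . → 8 faults.
Under OPT: F F F F . F . . . . . F . . . . F . → 7 faults.
A − B = 8 − 7 = 1.

1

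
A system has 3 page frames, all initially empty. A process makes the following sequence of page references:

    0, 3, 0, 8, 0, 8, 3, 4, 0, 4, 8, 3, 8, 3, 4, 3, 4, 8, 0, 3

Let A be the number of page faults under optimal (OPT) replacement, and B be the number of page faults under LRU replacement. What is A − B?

Under OPT: F F . F . . . F . . . F . . . . . . F . → 6 faults.
Under LRU: F F . F . . . F F . F F . . . . . . F F → 9 faults.
A − B = 6 − 9 = -3.

-3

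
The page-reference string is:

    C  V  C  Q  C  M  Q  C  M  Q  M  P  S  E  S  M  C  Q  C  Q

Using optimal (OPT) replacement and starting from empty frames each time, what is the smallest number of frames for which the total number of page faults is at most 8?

4

f=1: 20 faults
f=2: 12 faults
f=3: 9 faults
f=4: 8 faults
f=5: 7 faults
f=6: 7 faults
f=7: 7 faults
Smallest f with faults ≤ 8 is 4.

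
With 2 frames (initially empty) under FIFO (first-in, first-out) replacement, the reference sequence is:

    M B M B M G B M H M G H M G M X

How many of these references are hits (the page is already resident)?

M -> fault, frames (M)
B -> fault, frames (M B)
M -> hit
B -> hit
M -> hit
G -> fault, evict M, frames (B G)
B -> hit
M -> fault, evict B, frames (G M)
H -> fault, evict G, frames (M H)
M -> hit
G -> fault, evict M, frames (H G)
H -> hit
M -> fault, evict H, frames (G M)
G -> hit
M -> hit
X -> fault, evict G, frames (M X)
Hits: 8.

8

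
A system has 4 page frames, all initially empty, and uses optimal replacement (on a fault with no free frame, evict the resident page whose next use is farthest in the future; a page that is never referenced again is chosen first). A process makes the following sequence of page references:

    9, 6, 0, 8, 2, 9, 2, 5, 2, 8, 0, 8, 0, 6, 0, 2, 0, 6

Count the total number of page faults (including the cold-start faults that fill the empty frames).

7

9 → miss, frames [9]
6 → miss, frames [9, 6]
0 → miss, frames [9, 6, 0]
8 → miss, frames [9, 6, 0, 8]
2 → miss, evict 6, frames [9, 0, 8, 2]
9 → hit
2 → hit
5 → miss, evict 9, frames [0, 8, 2, 5]
2 → hit
8 → hit
0 → hit
8 → hit
0 → hit
6 → miss, evict 5, frames [0, 8, 2, 6]
0 → hit
2 → hit
0 → hit
6 → hit
Page faults: 7.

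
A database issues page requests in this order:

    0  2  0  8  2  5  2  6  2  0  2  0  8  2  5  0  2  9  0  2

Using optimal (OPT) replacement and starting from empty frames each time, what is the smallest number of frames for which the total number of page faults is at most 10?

f=1: 20 faults
f=2: 11 faults
f=3: 8 faults
f=4: 7 faults
f=5: 6 faults
f=6: 6 faults
Smallest f with faults ≤ 10 is 3.

3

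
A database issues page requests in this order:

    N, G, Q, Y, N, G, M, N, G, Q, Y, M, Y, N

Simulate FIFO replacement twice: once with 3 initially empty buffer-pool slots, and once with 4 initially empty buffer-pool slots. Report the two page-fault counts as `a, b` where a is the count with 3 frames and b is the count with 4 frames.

10, 11

3 frames: F F F F F F F . . F F . . F → 10 faults.
4 frames: F F F F . . F F F F F F . F → 11 faults.
11 > 10: adding a frame increased faults — Belady's anomaly.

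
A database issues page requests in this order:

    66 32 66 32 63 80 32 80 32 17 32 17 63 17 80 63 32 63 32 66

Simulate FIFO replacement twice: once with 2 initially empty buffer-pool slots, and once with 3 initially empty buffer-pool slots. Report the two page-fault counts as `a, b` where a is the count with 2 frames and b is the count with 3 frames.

2 frames: F F . . F F F . . F . . F . F . F F . F → 11 faults.
3 frames: F F . . F F . . . F F . F . F . . . . F → 9 faults.
9 < 11: adding a frame reduced faults, as is typical.

11, 9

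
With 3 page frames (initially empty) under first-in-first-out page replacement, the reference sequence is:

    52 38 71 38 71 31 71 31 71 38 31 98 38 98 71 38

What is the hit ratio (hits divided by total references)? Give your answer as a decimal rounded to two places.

52 → fault, frames {52}
38 → fault, frames {52,38}
71 → fault, frames {52,38,71}
38 → hit
71 → hit
31 → fault, evict 52, frames {38,71,31}
71 → hit
31 → hit
71 → hit
38 → hit
31 → hit
98 → fault, evict 38, frames {71,31,98}
38 → fault, evict 71, frames {31,98,38}
98 → hit
71 → fault, evict 31, frames {98,38,71}
38 → hit
Hits: 9 of 16 references → 9/16 = 0.5625.

0.56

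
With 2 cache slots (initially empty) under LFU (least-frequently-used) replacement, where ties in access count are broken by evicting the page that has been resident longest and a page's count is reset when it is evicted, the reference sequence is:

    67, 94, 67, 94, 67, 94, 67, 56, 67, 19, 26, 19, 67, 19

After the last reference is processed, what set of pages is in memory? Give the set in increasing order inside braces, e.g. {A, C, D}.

67 -> fault, frames [67]
94 -> fault, frames [67, 94]
67 -> hit
94 -> hit
67 -> hit
94 -> hit
67 -> hit
56 -> fault, evict 94, frames [67, 56]
67 -> hit
19 -> fault, evict 56, frames [67, 19]
26 -> fault, evict 19, frames [67, 26]
19 -> fault, evict 26, frames [67, 19]
67 -> hit
19 -> hit

{19, 67}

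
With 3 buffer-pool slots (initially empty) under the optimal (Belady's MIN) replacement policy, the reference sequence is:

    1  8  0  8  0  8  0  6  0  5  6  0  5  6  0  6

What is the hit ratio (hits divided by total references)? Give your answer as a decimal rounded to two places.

1 → fault, frames [1]
8 → fault, frames [1, 8]
0 → fault, frames [1, 8, 0]
8 → hit
0 → hit
8 → hit
0 → hit
6 → fault, evict 8, frames [1, 0, 6]
0 → hit
5 → fault, evict 1, frames [0, 6, 5]
6 → hit
0 → hit
5 → hit
6 → hit
0 → hit
6 → hit
Hits: 11 of 16 references → 11/16 = 0.6875.

0.69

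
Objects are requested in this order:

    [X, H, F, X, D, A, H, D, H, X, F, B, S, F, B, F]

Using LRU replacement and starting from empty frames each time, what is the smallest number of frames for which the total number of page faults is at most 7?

f=1: 16 faults
f=2: 14 faults
f=3: 10 faults
f=4: 9 faults
f=5: 7 faults
f=6: 7 faults
f=7: 7 faults
Smallest f with faults ≤ 7 is 5.

5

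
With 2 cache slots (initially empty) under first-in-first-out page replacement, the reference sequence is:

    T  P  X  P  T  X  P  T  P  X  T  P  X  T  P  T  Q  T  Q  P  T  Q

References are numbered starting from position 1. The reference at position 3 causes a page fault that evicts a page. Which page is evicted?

T

pos 1: T -> miss, frames (T)
pos 2: P -> miss, frames (T P)
pos 3: X -> miss, evict T, frames (P X)
At position 3, page T is evicted.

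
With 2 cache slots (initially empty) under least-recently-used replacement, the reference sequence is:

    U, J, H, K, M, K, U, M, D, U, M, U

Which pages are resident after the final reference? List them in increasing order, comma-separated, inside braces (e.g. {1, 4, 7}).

{M, U}

U → miss, frames [U]
J → miss, frames [U, J]
H → miss, evict U, frames [J, H]
K → miss, evict J, frames [H, K]
M → miss, evict H, frames [K, M]
K → hit
U → miss, evict M, frames [K, U]
M → miss, evict K, frames [U, M]
D → miss, evict U, frames [M, D]
U → miss, evict M, frames [D, U]
M → miss, evict D, frames [U, M]
U → hit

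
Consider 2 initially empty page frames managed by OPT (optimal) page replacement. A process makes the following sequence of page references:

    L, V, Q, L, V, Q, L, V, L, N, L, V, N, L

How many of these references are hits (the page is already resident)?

6

L -> fault, frames [L]
V -> fault, frames [L, V]
Q -> fault, evict V, frames [L, Q]
L -> hit
V -> fault, evict L, frames [Q, V]
Q -> hit
L -> fault, evict Q, frames [V, L]
V -> hit
L -> hit
N -> fault, evict V, frames [L, N]
L -> hit
V -> fault, evict L, frames [N, V]
N -> hit
L -> fault, evict V, frames [N, L]
Hits: 6.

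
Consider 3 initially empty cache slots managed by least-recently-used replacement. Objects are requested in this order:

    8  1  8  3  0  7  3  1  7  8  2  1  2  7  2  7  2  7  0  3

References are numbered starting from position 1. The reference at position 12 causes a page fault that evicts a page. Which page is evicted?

7

pos 1: 8 -> miss, frames (8)
pos 2: 1 -> miss, frames (8 1)
pos 3: 8 -> hit
pos 4: 3 -> miss, frames (1 8 3)
pos 5: 0 -> miss, evict 1, frames (8 3 0)
pos 6: 7 -> miss, evict 8, frames (3 0 7)
pos 7: 3 -> hit
pos 8: 1 -> miss, evict 0, frames (7 3 1)
pos 9: 7 -> hit
pos 10: 8 -> miss, evict 3, frames (1 7 8)
pos 11: 2 -> miss, evict 1, frames (7 8 2)
pos 12: 1 -> miss, evict 7, frames (8 2 1)
At position 12, page 7 is evicted.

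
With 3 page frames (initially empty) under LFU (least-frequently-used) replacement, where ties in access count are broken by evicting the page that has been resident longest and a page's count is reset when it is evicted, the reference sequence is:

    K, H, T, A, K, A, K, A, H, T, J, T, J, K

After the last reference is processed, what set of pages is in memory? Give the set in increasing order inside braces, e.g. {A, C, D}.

K -> fault, frames {K}
H -> fault, frames {K,H}
T -> fault, frames {K,H,T}
A -> fault, evict K, frames {H,T,A}
K -> fault, evict H, frames {T,A,K}
A -> hit
K -> hit
A -> hit
H -> fault, evict T, frames {A,K,H}
T -> fault, evict H, frames {A,K,T}
J -> fault, evict T, frames {A,K,J}
T -> fault, evict J, frames {A,K,T}
J -> fault, evict T, frames {A,K,J}
K -> hit

{A, J, K}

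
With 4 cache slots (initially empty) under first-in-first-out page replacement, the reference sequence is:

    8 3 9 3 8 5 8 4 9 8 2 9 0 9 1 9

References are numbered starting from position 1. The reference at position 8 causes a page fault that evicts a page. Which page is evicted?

pos 1: 8: fault, frames (8)
pos 2: 3: fault, frames (8 3)
pos 3: 9: fault, frames (8 3 9)
pos 4: 3: hit
pos 5: 8: hit
pos 6: 5: fault, frames (8 3 9 5)
pos 7: 8: hit
pos 8: 4: fault, evict 8, frames (3 9 5 4)
At position 8, page 8 is evicted.

8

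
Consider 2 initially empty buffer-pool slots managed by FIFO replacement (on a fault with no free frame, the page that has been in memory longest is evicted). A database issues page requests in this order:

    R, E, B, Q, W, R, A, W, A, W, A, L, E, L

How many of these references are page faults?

R → miss, frames (R)
E → miss, frames (R E)
B → miss, evict R, frames (E B)
Q → miss, evict E, frames (B Q)
W → miss, evict B, frames (Q W)
R → miss, evict Q, frames (W R)
A → miss, evict W, frames (R A)
W → miss, evict R, frames (A W)
A → hit
W → hit
A → hit
L → miss, evict A, frames (W L)
E → miss, evict W, frames (L E)
L → hit
Page faults: 10.

10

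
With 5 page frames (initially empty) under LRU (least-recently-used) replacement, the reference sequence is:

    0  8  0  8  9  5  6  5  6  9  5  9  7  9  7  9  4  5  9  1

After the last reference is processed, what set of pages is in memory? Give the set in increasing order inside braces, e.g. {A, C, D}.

{1, 4, 5, 7, 9}

0: fault, frames [0]
8: fault, frames [0, 8]
0: hit
8: hit
9: fault, frames [0, 8, 9]
5: fault, frames [0, 8, 9, 5]
6: fault, frames [0, 8, 9, 5, 6]
5: hit
6: hit
9: hit
5: hit
9: hit
7: fault, evict 0, frames [8, 6, 5, 9, 7]
9: hit
7: hit
9: hit
4: fault, evict 8, frames [6, 5, 7, 9, 4]
5: hit
9: hit
1: fault, evict 6, frames [7, 4, 5, 9, 1]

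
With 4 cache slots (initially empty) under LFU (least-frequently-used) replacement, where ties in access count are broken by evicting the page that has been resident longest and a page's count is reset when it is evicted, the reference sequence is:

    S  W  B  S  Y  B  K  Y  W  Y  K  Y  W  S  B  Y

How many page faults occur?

8

S: fault, frames [S]
W: fault, frames [S, W]
B: fault, frames [S, W, B]
S: hit
Y: fault, frames [S, W, B, Y]
B: hit
K: fault, evict W, frames [S, B, Y, K]
Y: hit
W: fault, evict K, frames [S, B, Y, W]
Y: hit
K: fault, evict W, frames [S, B, Y, K]
Y: hit
W: fault, evict K, frames [S, B, Y, W]
S: hit
B: hit
Y: hit
Page faults: 8.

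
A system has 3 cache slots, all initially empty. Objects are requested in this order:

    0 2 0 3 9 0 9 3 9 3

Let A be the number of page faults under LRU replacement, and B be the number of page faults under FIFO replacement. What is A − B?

-1

Under LRU: F F . F F . . . . . → 4 faults.
Under FIFO: F F . F F F . . . . → 5 faults.
A − B = 4 − 5 = -1.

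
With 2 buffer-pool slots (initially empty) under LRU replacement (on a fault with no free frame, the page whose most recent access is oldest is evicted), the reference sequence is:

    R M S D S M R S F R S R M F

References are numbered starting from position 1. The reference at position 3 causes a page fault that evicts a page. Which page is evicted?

pos 1: R -> fault, frames [R]
pos 2: M -> fault, frames [R, M]
pos 3: S -> fault, evict R, frames [M, S]
At position 3, page R is evicted.

R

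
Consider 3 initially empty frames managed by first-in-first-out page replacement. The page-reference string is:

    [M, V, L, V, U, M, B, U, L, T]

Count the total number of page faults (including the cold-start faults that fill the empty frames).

8

M: fault, frames [M]
V: fault, frames [M, V]
L: fault, frames [M, V, L]
V: hit
U: fault, evict M, frames [V, L, U]
M: fault, evict V, frames [L, U, M]
B: fault, evict L, frames [U, M, B]
U: hit
L: fault, evict U, frames [M, B, L]
T: fault, evict M, frames [B, L, T]
Page faults: 8.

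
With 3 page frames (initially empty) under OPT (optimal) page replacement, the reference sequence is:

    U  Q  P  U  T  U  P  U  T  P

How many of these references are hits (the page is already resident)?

U: fault, frames (U)
Q: fault, frames (U Q)
P: fault, frames (U Q P)
U: hit
T: fault, evict Q, frames (U P T)
U: hit
P: hit
U: hit
T: hit
P: hit
Hits: 6.

6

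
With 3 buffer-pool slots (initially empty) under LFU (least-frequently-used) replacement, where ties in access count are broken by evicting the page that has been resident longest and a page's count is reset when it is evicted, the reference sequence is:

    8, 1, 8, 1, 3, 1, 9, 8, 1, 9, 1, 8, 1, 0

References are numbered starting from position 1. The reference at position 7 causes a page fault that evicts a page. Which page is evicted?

pos 1: 8 → fault, frames (8)
pos 2: 1 → fault, frames (8 1)
pos 3: 8 → hit
pos 4: 1 → hit
pos 5: 3 → fault, frames (8 1 3)
pos 6: 1 → hit
pos 7: 9 → fault, evict 3, frames (8 1 9)
At position 7, page 3 is evicted.

3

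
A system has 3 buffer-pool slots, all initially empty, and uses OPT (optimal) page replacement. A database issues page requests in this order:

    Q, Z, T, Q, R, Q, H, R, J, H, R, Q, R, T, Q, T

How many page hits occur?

8

Q → miss, frames {Q}
Z → miss, frames {Q,Z}
T → miss, frames {Q,Z,T}
Q → hit
R → miss, evict Z, frames {Q,T,R}
Q → hit
H → miss, evict T, frames {Q,R,H}
R → hit
J → miss, evict Q, frames {R,H,J}
H → hit
R → hit
Q → miss, evict J, frames {R,H,Q}
R → hit
T → miss, evict H, frames {R,Q,T}
Q → hit
T → hit
Hits: 8.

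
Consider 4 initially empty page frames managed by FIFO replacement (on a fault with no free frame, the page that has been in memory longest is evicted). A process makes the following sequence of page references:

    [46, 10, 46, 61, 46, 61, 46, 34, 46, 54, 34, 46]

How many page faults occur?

6

46: fault, frames [46]
10: fault, frames [46, 10]
46: hit
61: fault, frames [46, 10, 61]
46: hit
61: hit
46: hit
34: fault, frames [46, 10, 61, 34]
46: hit
54: fault, evict 46, frames [10, 61, 34, 54]
34: hit
46: fault, evict 10, frames [61, 34, 54, 46]
Page faults: 6.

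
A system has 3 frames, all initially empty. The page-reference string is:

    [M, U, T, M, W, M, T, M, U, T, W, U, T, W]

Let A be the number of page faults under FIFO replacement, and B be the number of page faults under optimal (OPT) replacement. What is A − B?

3

Under FIFO: F F F . F F . . F F F . . . → 8 faults.
Under OPT: F F F . F . . . F . . . . . → 5 faults.
A − B = 8 − 5 = 3.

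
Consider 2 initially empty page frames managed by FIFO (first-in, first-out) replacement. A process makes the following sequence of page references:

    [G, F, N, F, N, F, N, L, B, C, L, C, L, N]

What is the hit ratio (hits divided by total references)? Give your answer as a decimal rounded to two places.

G -> miss, frames {G}
F -> miss, frames {G,F}
N -> miss, evict G, frames {F,N}
F -> hit
N -> hit
F -> hit
N -> hit
L -> miss, evict F, frames {N,L}
B -> miss, evict N, frames {L,B}
C -> miss, evict L, frames {B,C}
L -> miss, evict B, frames {C,L}
C -> hit
L -> hit
N -> miss, evict C, frames {L,N}
Hits: 6 of 14 references → 6/14 = 0.4286.

0.43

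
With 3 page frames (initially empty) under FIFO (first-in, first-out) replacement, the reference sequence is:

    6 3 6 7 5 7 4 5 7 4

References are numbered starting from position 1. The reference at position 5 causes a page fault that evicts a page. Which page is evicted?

pos 1: 6 → fault, frames [6]
pos 2: 3 → fault, frames [6, 3]
pos 3: 6 → hit
pos 4: 7 → fault, frames [6, 3, 7]
pos 5: 5 → fault, evict 6, frames [3, 7, 5]
At position 5, page 6 is evicted.

6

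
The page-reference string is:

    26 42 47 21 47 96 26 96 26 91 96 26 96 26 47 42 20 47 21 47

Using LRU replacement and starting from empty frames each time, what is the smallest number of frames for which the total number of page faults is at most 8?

6

f=1: 20 faults
f=2: 14 faults
f=3: 11 faults
f=4: 10 faults
f=5: 9 faults
f=6: 8 faults
f=7: 7 faults
Smallest f with faults ≤ 8 is 6.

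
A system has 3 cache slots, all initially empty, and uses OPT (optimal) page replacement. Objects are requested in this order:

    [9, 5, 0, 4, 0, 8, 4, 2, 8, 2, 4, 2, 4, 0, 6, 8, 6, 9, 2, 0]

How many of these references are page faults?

9 → fault, frames [9]
5 → fault, frames [9, 5]
0 → fault, frames [9, 5, 0]
4 → fault, evict 5, frames [9, 0, 4]
0 → hit
8 → fault, evict 9, frames [0, 4, 8]
4 → hit
2 → fault, evict 0, frames [4, 8, 2]
8 → hit
2 → hit
4 → hit
2 → hit
4 → hit
0 → fault, evict 4, frames [8, 2, 0]
6 → fault, evict 0, frames [8, 2, 6]
8 → hit
6 → hit
9 → fault, evict 6, frames [8, 2, 9]
2 → hit
0 → fault, evict 9, frames [8, 2, 0]
Page faults: 10.

10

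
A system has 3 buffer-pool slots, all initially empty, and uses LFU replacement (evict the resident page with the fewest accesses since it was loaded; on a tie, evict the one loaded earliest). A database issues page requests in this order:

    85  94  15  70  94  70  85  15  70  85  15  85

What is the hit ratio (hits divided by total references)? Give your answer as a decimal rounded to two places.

0.25

85 -> miss, frames [85]
94 -> miss, frames [85, 94]
15 -> miss, frames [85, 94, 15]
70 -> miss, evict 85, frames [94, 15, 70]
94 -> hit
70 -> hit
85 -> miss, evict 15, frames [94, 70, 85]
15 -> miss, evict 85, frames [94, 70, 15]
70 -> hit
85 -> miss, evict 15, frames [94, 70, 85]
15 -> miss, evict 85, frames [94, 70, 15]
85 -> miss, evict 15, frames [94, 70, 85]
Hits: 3 of 12 references → 3/12 = 0.2500.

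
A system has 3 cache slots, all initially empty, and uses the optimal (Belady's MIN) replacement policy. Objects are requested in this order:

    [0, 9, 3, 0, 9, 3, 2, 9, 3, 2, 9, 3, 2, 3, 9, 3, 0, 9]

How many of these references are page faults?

0: fault, frames {0}
9: fault, frames {0,9}
3: fault, frames {0,9,3}
0: hit
9: hit
3: hit
2: fault, evict 0, frames {9,3,2}
9: hit
3: hit
2: hit
9: hit
3: hit
2: hit
3: hit
9: hit
3: hit
0: fault, evict 2, frames {9,3,0}
9: hit
Page faults: 5.

5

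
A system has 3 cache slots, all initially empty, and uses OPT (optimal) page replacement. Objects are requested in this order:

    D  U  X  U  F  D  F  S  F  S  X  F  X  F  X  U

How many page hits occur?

D -> fault, frames (D)
U -> fault, frames (D U)
X -> fault, frames (D U X)
U -> hit
F -> fault, evict U, frames (D X F)
D -> hit
F -> hit
S -> fault, evict D, frames (X F S)
F -> hit
S -> hit
X -> hit
F -> hit
X -> hit
F -> hit
X -> hit
U -> fault, evict S, frames (X F U)
Hits: 10.

10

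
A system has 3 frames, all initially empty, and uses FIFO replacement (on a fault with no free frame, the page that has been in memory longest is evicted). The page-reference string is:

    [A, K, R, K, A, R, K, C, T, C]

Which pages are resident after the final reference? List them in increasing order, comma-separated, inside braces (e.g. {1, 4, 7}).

A: fault, frames {A}
K: fault, frames {A,K}
R: fault, frames {A,K,R}
K: hit
A: hit
R: hit
K: hit
C: fault, evict A, frames {K,R,C}
T: fault, evict K, frames {R,C,T}
C: hit

{C, R, T}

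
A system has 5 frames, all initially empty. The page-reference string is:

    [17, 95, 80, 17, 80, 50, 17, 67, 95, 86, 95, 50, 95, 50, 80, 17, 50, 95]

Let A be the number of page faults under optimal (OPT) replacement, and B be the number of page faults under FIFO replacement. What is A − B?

-2

Under OPT: F F F . . F . F . F . . . . . . . . → 6 faults.
Under FIFO: F F F . . F . F . F . . . . . F . F → 8 faults.
A − B = 6 − 8 = -2.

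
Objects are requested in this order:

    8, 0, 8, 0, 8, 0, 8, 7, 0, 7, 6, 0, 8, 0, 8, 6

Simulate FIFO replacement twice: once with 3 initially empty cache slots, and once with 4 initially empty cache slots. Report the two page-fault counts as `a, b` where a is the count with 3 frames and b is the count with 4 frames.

3 frames: F F . . . . . F . . F . F F . . → 6 faults.
4 frames: F F . . . . . F . . F . . . . . → 4 faults.
4 < 6: adding a frame reduced faults, as is typical.

6, 4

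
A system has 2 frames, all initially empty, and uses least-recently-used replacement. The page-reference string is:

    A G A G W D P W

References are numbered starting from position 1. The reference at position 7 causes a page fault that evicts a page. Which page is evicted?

W

pos 1: A → miss, frames {A}
pos 2: G → miss, frames {A,G}
pos 3: A → hit
pos 4: G → hit
pos 5: W → miss, evict A, frames {G,W}
pos 6: D → miss, evict G, frames {W,D}
pos 7: P → miss, evict W, frames {D,P}
At position 7, page W is evicted.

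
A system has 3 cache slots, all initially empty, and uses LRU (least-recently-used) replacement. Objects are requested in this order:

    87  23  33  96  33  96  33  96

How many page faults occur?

87: fault, frames {87}
23: fault, frames {87,23}
33: fault, frames {87,23,33}
96: fault, evict 87, frames {23,33,96}
33: hit
96: hit
33: hit
96: hit
Page faults: 4.

4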